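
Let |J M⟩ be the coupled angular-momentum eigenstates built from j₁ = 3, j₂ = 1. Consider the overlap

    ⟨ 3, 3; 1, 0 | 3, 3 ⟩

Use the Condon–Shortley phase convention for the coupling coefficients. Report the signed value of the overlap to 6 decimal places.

√[7·1!5!1!/8! · 6!0!1!1!6!0!] = √(10800)
  +(−1)^0/∏(0,1,0,1,5,0)! = 1/120  (running 1/120)
⟨..|..⟩ = √(10800)·(1/120) = +0.866025

+√(3/4) ≈ +0.866025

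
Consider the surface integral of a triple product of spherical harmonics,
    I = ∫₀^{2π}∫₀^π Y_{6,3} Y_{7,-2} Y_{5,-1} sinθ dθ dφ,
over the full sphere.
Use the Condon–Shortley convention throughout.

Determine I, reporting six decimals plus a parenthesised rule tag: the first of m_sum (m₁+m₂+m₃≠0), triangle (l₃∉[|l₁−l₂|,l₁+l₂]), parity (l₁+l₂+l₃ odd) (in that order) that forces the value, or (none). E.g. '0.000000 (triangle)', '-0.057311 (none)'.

Checks pass: Σm=0; 18 even; l₃=5∈[1,13].
(2·6+1)(2·7+1)(2·5+1) = 2145
Δ: 8! 4! 6! / 19! → 1/174594420
sum: t=2:+1/4147200 t=3:−1/207360 t=4:+1/82944 t=5:−1/207360 t=6:+1/4147200 = 1/345600
3j²(6 7 5; 0 0 0) = Δ·Π!·Σ² = 420/46189  (sign -1)
sum: t=0:+1/29030400 t=1:−1/967680 t=2:+1/311040 t=3:−1/829440 = 11/10886400
3j²(6 7 5; 3 -2 -1) = Δ·Π!·Σ² = 1408/146965  (sign +1)
combine: 4πI² = 2145·420/46189·1408/146965 = 253440/1356277
take √, sign -1: I = -0.12194344
No selection rule forces the value: the integral is nonzero (none).

-0.121943 (none)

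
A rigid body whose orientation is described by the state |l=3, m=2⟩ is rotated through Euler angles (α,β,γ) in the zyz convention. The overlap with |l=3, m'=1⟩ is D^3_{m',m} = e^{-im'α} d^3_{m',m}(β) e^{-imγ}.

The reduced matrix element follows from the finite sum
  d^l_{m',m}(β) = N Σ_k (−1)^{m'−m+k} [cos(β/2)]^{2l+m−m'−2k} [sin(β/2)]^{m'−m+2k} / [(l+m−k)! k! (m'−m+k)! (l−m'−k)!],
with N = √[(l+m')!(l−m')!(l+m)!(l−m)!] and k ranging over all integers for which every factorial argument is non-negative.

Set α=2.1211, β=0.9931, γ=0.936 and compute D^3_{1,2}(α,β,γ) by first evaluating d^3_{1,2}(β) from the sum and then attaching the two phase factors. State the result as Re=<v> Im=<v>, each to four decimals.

Re=-0.2153 Im=0.2458

First d^3_{1,2}(β=0.9931), then the phase factors e^{-i(1)α} and e^{-i(2)γ}:
c=cos(0.993100/2)=0.879231, s=sin(0.993100/2)=0.476395; N=√[24·2·120·1]=75.894664
k∈{1,2} keeps every argument non-negative
  k=1: (−1)^0·75.8947/(24)·0.8792^5·0.4764^1 = +0.791559
  k=2: (−1)^1·75.8947/(12)·0.8792^3·0.4764^3 = -0.464773
d^3_{1,2}(0.9931) = +0.791559 -0.464773 = +0.326785
Phases: e^{-i·(1)·2.1211}=-0.522946-0.852366i, e^{-i·(2)·0.9360}=-0.296670-0.954980i ⇒ D=-0.215302+0.245832i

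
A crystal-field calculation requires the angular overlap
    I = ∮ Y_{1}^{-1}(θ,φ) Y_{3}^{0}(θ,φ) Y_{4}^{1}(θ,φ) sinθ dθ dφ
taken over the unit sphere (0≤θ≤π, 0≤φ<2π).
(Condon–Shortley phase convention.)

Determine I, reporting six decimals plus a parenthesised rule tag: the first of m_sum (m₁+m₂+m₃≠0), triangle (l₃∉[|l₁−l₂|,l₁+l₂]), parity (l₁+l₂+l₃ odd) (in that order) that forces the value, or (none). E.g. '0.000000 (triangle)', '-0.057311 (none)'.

Rules hold: Σm=0, L=8 even, 2≤4≤4.
N = 3·7·9 = 189
Δ = 0!·2!·6!/9! = 1/252
Racah Σ t=0..0: t=0:+1/36 = 1/36
⇒ 3j(1 3 4; 0 0 0)² = 4/63, sgn +1
Racah Σ t=0..0: t=0:+1/72 = 1/72
⇒ 3j(1 3 4; -1 0 1)² = 5/126, sgn -1
4πI² = N·(3j₀)²·(3jₘ)² = 10/21
I = -1·√(0.47619/4π) = -0.19466390
No selection rule forces the value: the integral is nonzero (none).

-0.194664 (none)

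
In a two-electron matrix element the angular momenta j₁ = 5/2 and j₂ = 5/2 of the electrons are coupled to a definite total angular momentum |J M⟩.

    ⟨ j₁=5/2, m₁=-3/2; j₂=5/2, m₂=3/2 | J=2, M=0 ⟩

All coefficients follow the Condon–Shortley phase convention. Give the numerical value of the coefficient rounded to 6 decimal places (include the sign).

√[5·3!2!2!/8! · 1!4!4!1!2!2!] = √(48/7)
  +(−1)^2/∏(2,1,2,2,0,0)! = 1/8  (running 1/8)
  +(−1)^3/∏(3,0,1,1,1,1)! = -1/6  (running -1/24)
⟨..|..⟩ = √(48/7)·(-1/24) = -0.109109

-0.109109  (= −√(1/84))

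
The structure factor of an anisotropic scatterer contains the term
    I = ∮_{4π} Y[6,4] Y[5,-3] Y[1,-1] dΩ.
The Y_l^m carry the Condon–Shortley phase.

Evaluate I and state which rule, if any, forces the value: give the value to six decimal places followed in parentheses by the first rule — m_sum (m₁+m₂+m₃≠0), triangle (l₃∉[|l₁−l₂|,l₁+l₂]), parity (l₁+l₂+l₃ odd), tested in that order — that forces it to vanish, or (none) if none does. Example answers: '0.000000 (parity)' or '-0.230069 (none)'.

0.274090 (none)

Rules hold: Σm=0, L=12 even, 1≤1≤11.
N = 13·11·3 = 429
Δ = 10!·2!·0!/13! = 1/858
Racah Σ t=5..5: t=5:−1/14400 = -1/14400
⇒ 3j(6 5 1; 0 0 0)² = 6/143, sgn +1
Racah Σ t=2..2: t=2:+1/161280 = 1/161280
⇒ 3j(6 5 1; 4 -3 -1)² = 15/286, sgn +1
4πI² = N·(3j₀)²·(3jₘ)² = 135/143
I = +1·√(0.944056/4π) = 0.27409047
No selection rule forces the value: the integral is nonzero (none).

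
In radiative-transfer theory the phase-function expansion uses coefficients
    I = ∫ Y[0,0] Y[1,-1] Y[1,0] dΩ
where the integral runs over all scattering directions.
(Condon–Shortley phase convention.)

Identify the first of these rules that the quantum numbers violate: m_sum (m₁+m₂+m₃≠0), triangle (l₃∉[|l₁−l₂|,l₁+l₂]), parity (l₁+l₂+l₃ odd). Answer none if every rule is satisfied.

azimuthal sum: 0 − 1 + 0 = -1  ✗
1 ≤ 1 ≤ 1 (triangle on l)
L = 0 + 1 + 1 = 2 (even)

m_sum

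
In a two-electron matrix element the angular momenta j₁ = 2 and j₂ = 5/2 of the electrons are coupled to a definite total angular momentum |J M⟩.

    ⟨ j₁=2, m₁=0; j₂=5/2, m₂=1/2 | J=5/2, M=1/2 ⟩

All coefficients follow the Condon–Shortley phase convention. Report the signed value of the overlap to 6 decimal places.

j₁+j₂−J=2  J+j₁−j₂=2  J−j₁+j₂=3  j₁+j₂+J+1=8
(j₁±m₁, j₂±m₂, J±M) = (2,2,3,2,3,2)
P² = 72/35
sum k=0..2:
  [0] +1/24 = 1/24
  [1] −1/2 = -1/2
  [2] +1/8 = 1/8
S = -1/3
C² = P²·S² = 8/35 ; C = -0.478091

−√(8/35) ≈ -0.478091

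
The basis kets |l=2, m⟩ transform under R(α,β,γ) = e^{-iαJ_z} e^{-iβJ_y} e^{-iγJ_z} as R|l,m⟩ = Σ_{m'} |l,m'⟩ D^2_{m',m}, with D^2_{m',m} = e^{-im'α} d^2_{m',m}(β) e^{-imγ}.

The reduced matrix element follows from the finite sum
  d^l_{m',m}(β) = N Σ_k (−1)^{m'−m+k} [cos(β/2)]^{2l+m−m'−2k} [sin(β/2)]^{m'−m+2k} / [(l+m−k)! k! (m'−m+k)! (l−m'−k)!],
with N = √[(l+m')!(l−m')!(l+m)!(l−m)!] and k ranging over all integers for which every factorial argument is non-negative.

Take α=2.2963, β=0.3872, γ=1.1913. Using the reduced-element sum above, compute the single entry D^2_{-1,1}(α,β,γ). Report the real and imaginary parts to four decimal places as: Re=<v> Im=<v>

Split into d^2_{-1,1}(β=0.3872) × two z-phases.
Half-angle: c=0.981318, s=0.192393. N=√(1·6·6·1)=6.000000
k∈{2,3} keeps every argument non-negative
  k=2: (−1)^0·6.0000/(2)·0.9813^2·0.1924^2 = +0.106935
  k=3: (−1)^1·6.0000/(6)·0.9813^0·0.1924^4 = -0.001370
d^2_{-1,1}(0.3872) = +0.106935 -0.001370 = +0.105565
Phases: e^{-i·(-1)·2.2963}=-0.663512+0.748165i, e^{-i·(1)·1.1913}=+0.370453-0.928851i ⇒ D=+0.047413+0.094318i

Re=0.0474 Im=0.0943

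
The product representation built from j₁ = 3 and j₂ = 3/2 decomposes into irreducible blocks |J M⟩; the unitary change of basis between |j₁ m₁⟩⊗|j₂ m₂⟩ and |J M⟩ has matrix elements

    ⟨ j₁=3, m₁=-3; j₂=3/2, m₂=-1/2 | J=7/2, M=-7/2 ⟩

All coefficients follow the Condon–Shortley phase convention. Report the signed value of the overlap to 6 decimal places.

-0.816497

j₁+j₂−J=1  J+j₁−j₂=5  J−j₁+j₂=2  j₁+j₂+J+1=9
(j₁±m₁, j₂±m₂, J±M) = (0,6,1,2,0,7)
P² = 38400
sum k=1..1:
  [1] −1/240 = -1/240
S = -1/240
C² = P²·S² = 2/3 ; C = -0.816497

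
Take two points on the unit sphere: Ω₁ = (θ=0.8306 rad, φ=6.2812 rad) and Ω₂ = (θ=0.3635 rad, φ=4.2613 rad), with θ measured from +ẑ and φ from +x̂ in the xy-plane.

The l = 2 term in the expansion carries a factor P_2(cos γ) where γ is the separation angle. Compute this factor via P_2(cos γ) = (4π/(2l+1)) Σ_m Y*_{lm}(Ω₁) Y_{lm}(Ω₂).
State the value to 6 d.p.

Term-by-term m-sum for l=2 (normalisation 4π/5 = 2.513274):
  [-2]  conj(Y_{2,-2})(Ω₁) = +0.210572-0.000836i ; Y_{2,-2}(Ω₂) = -0.030270-0.038316i ; Δ = -0.006406-0.008043i
  [-1]  conj(Y_{2,-1})(Ω₁) = +0.384696-0.000764i ; Y_{2,-1}(Ω₂) = -0.111920+0.231050i ; Δ = -0.042879+0.088969i
  [+0]  conj(Y_{2,0})(Ω₁) = +0.114985-0.000000i ; Y_{2,0}(Ω₂) = +0.511173+0.000000i ; Δ = +0.058777+0.000000i
  [+1]  conj(Y_{2,1})(Ω₁) = -0.384696-0.000764i ; Y_{2,1}(Ω₂) = +0.111920+0.231050i ; Δ = -0.042879-0.088969i
  [+2]  conj(Y_{2,2})(Ω₁) = +0.210572+0.000836i ; Y_{2,2}(Ω₂) = -0.030270+0.038316i ; Δ = -0.006406+0.008043i
Total Σ_m = -0.039793-0.000000i. Multiply by 2.513274: -0.100009-0.000000i. P_2(cos γ) = -0.100009

-0.100009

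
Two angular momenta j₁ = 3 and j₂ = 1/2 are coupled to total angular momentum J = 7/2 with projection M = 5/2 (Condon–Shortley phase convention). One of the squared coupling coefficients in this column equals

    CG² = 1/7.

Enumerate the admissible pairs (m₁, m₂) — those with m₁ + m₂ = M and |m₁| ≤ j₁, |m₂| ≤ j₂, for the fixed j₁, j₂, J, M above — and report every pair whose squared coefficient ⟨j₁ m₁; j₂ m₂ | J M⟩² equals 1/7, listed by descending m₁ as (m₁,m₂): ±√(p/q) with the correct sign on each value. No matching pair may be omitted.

(3,-1/2): +√(1/7)

Admissible pairs with m₁+m₂ = M = 5/2: (2,1/2), (3,-1/2)
  (m₁,m₂)=(3,-1/2): CG² = 1/7, CG = +√(1/7)   ← matches the target
  (m₁,m₂)=(2,1/2): CG² = 6/7, CG = +√(6/7)
Pairs with CG² = 1/7: (3,-1/2): +√(1/7)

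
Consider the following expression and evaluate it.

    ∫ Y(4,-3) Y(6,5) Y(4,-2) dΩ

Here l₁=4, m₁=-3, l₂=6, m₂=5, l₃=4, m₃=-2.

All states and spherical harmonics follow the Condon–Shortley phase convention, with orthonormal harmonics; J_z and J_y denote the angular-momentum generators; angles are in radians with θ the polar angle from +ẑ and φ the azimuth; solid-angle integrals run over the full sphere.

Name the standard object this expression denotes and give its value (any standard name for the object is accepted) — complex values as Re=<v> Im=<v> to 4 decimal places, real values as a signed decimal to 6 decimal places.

Gaunt coefficient, -0.100084

This is a Gaunt coefficient — the integral of a triple product of spherical harmonics over the sphere.
Rules hold: Σm=0, L=14 even, 2≤4≤10.
N = 9·13·9 = 1053
Δ = 6!·2!·6!/15! = 1/1261260
Racah Σ t=2..4: t=2:+1/4608 t=3:−1/1296 t=4:+1/4608 = -7/20736
⇒ 3j(4 6 4; 0 0 0)² = 20/1287, sgn -1
Racah Σ t=5..6: t=5:−1/172800 t=6:+1/86400 = 1/172800
⇒ 3j(4 6 4; -3 5 -2)² = 1/130, sgn +1
4πI² = N·(3j₀)²·(3jₘ)² = 18/143
I = -1·√(0.125874/4π) = -0.10008369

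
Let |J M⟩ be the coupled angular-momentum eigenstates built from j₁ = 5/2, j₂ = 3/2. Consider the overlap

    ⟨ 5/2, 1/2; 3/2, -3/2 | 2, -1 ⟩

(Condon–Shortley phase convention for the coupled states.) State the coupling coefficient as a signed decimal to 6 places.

triangle: 2!*3!*1!/7! = 12/5040
(j±m)!: 3!*2!*0!*3!*1!*3! = 432
prefactor² = (2J+1)*Δ*N² = 36/7
  k=0: +1/(0!*2!*2!*0!*1!*1!) = 1/4
Σ = 1/4  ⇒  CG² = 36/7*(1/4)² = 9/28
CG = +√(9/28) = +0.566947

+√(9/28) ≈ +0.566947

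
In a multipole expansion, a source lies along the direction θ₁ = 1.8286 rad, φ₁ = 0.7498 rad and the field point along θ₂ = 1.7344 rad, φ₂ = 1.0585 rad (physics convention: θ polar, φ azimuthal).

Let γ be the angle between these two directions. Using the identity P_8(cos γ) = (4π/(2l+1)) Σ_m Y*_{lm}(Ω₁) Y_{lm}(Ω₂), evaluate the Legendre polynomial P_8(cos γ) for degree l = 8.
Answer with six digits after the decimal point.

-0.138296

Expand P_8 via completeness: Σ_{m} conj(Y_{8,m}) at Ω₁ times Y_{8,m} at Ω₂ —
  [-8]  conj(Y_{8,-8})(Ω₁) = +0.378055-0.110673i ; Y_{8,-8}(Ω₂) = -0.266688-0.378325i ; Δ = -0.142693-0.113512i
  [-7]  conj(Y_{8,-7})(Ω₁) = -0.212252+0.357153i ; Y_{8,-7}(Ω₂) = -0.131423+0.275945i ; Δ = -0.070659-0.105508i
  [-6]  conj(Y_{8,-6})(Ω₁) = +0.001627+0.007502i ; Y_{8,-6}(Ω₂) = -0.208589+0.014167i ; Δ = -0.000446-0.001542i
  [-5]  conj(Y_{8,-5})(Ω₁) = -0.291401-0.202543i ; Y_{8,-5}(Ω₂) = +0.176615+0.269506i ; Δ = +0.003121-0.114307i
  [-4]  conj(Y_{8,-4})(Ω₁) = +0.121617-0.017435i ; Y_{8,-4}(Ω₂) = -0.052540+0.101318i ; Δ = -0.004623+0.013238i
  [-3]  conj(Y_{8,-3})(Ω₁) = +0.186376-0.231134i ; Y_{8,-3}(Ω₂) = +0.319246-0.010829i ; Δ = +0.056997-0.075807i
  [-2]  conj(Y_{8,-2})(Ω₁) = +0.012446+0.174519i ; Y_{8,-2}(Ω₂) = +0.036296+0.059708i ; Δ = -0.009968+0.007077i
  [-1]  conj(Y_{8,-1})(Ω₁) = +0.194850+0.181449i ; Y_{8,-1}(Ω₂) = +0.154742-0.275157i ; Δ = +0.080078-0.025537i
  [+0]  conj(Y_{8,0})(Ω₁) = -0.189062-0.000000i ; Y_{8,0}(Ω₂) = +0.056614+0.000000i ; Δ = -0.010704-0.000000i
  [+1]  conj(Y_{8,1})(Ω₁) = -0.194850+0.181449i ; Y_{8,1}(Ω₂) = -0.154742-0.275157i ; Δ = +0.080078+0.025537i
  [+2]  conj(Y_{8,2})(Ω₁) = +0.012446-0.174519i ; Y_{8,2}(Ω₂) = +0.036296-0.059708i ; Δ = -0.009968-0.007077i
  [+3]  conj(Y_{8,3})(Ω₁) = -0.186376-0.231134i ; Y_{8,3}(Ω₂) = -0.319246-0.010829i ; Δ = +0.056997+0.075807i
  [+4]  conj(Y_{8,4})(Ω₁) = +0.121617+0.017435i ; Y_{8,4}(Ω₂) = -0.052540-0.101318i ; Δ = -0.004623-0.013238i
  [+5]  conj(Y_{8,5})(Ω₁) = +0.291401-0.202543i ; Y_{8,5}(Ω₂) = -0.176615+0.269506i ; Δ = +0.003121+0.114307i
  [+6]  conj(Y_{8,6})(Ω₁) = +0.001627-0.007502i ; Y_{8,6}(Ω₂) = -0.208589-0.014167i ; Δ = -0.000446+0.001542i
  [+7]  conj(Y_{8,7})(Ω₁) = +0.212252+0.357153i ; Y_{8,7}(Ω₂) = +0.131423+0.275945i ; Δ = -0.070659+0.105508i
  [+8]  conj(Y_{8,8})(Ω₁) = +0.378055+0.110673i ; Y_{8,8}(Ω₂) = -0.266688+0.378325i ; Δ = -0.142693+0.113512i
Accumulated sum -0.187090+0.000000i; after 4π/(2l+1) scaling, -0.138296+0.000000i ⇒ P_8 = -0.138296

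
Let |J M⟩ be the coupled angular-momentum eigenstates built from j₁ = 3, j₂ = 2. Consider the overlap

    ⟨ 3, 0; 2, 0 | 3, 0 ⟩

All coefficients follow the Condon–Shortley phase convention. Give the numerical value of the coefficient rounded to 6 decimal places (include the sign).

√[7·2!4!2!/9! · 3!3!2!2!3!3!] = √(48/5)
  +(−1)^0/∏(0,2,3,2,1,0)! = 1/24  (running 1/24)
  +(−1)^1/∏(1,1,2,1,2,1)! = -1/4  (running -5/24)
  +(−1)^2/∏(2,0,1,0,3,2)! = 1/24  (running -1/6)
⟨..|..⟩ = √(48/5)·(-1/6) = -0.516398

-0.516398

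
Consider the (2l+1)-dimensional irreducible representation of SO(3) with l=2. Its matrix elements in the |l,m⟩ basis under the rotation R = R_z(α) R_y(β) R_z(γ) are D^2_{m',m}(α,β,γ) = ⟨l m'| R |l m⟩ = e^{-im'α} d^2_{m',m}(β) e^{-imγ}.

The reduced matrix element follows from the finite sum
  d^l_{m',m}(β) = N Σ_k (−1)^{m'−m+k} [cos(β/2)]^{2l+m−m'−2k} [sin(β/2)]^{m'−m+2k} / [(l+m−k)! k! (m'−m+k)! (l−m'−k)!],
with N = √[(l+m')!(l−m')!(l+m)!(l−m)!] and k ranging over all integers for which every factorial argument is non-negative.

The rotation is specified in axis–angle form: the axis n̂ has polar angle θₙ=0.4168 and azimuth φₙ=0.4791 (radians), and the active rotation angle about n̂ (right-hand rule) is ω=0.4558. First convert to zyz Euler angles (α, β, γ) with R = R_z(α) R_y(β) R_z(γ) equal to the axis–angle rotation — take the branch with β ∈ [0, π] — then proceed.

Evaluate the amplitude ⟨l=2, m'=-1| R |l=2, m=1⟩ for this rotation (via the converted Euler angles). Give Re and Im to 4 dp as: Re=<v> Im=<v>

Axis–angle → zyz. n̂ = (sinθₙcosφₙ, sinθₙsinφₙ, cosθₙ) = (+0.359256, +0.186622, +0.914389), ω = 0.4558.
R = I cosω + sinω [n̂]ₓ + (1−cosω) n̂n̂ᵀ gives
  R = [+0.911086, -0.395652, +0.115684; +0.409341, +0.901465, -0.140716; -0.048611, +0.175559, +0.983268]
β = atan2(√(R₁₃²+R₂₃²), R₃₃) = 0.183187; α = atan2(R₂₃, R₁₃) mod 2π = 5.400466; γ = atan2(R₃₂, −R₃₁) mod 2π = 1.300674
Split into d^2_{-1,1}(β=0.1832) × two z-phases.
c=cos(0.183187/2)=0.995808, s=sin(0.183187/2)=0.091466; N=√[1·6·6·1]=6.000000
Admissible k: 2..3 (factorial args all ≥0)
  k=2: (−1)^0·6.0000/(2)·0.9958^2·0.0915^2 = +0.024888
  k=3: (−1)^1·6.0000/(6)·0.9958^0·0.0915^4 = -0.000070
d^2_{-1,1}(0.1832) = +0.024888 -0.000070 = +0.024818
Attach z-rotation phases: D = e^{-i(-1)(5.4005)}·(+0.024818)·e^{-i(1)(1.3007)} = -0.014270-0.020305i

Re=-0.0143 Im=-0.0203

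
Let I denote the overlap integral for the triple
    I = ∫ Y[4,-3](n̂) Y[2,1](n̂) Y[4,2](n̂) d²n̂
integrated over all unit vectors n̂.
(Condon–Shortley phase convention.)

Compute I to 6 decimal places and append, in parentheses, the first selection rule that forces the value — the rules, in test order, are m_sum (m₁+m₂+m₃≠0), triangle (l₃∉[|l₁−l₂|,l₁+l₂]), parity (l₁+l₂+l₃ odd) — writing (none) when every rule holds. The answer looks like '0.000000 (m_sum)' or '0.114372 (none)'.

-0.187702 (none)

Rules hold: Σm=0, L=10 even, 2≤4≤6.
N = 9·5·9 = 405
Δ = 2!·6!·2!/11! = 1/13860
Racah Σ t=0..2: t=0:+1/192 t=1:−1/36 t=2:+1/192 = -5/288
⇒ 3j(4 2 4; 0 0 0)² = 20/693, sgn -1
Racah Σ t=1..2: t=1:−1/1440 t=2:+1/240 = 1/288
⇒ 3j(4 2 4; -3 1 2)² = 5/132, sgn +1
4πI² = N·(3j₀)²·(3jₘ)² = 375/847
I = -1·√(0.442739/4π) = -0.18770204
No selection rule forces the value: the integral is nonzero (none).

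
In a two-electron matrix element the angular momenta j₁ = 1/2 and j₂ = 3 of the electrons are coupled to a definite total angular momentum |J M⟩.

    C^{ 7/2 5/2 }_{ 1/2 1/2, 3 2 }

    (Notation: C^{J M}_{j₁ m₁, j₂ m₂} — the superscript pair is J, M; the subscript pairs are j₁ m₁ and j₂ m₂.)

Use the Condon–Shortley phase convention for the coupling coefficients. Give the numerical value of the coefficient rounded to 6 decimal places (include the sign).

triangle: 0!×1!×6!/8! = 720/40320
(j±m)!: 1!×0!×5!×1!×6!×1! = 86400
prefactor² = (2J+1)×Δ×N² = 86400/7
  k=0: +1/(0!×0!×0!×5!×1!×1!) = 1/120
Σ = 1/120  ⇒  CG² = 86400/7×(1/120)² = 6/7
CG = +√(6/7) = +0.925820

+0.925820  (= +√(6/7))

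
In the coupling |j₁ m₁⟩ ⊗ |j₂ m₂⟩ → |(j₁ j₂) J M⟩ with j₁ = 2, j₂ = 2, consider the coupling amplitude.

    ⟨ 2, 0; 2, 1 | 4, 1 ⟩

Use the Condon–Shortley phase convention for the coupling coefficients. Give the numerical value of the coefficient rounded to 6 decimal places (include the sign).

+0.654654

√[9·0!4!4!/9! · 2!2!3!1!5!3!] = √(1728/7)
  +(−1)^0/∏(0,0,2,3,2,1)! = 1/24  (running 1/24)
⟨..|..⟩ = √(1728/7)·(1/24) = +0.654654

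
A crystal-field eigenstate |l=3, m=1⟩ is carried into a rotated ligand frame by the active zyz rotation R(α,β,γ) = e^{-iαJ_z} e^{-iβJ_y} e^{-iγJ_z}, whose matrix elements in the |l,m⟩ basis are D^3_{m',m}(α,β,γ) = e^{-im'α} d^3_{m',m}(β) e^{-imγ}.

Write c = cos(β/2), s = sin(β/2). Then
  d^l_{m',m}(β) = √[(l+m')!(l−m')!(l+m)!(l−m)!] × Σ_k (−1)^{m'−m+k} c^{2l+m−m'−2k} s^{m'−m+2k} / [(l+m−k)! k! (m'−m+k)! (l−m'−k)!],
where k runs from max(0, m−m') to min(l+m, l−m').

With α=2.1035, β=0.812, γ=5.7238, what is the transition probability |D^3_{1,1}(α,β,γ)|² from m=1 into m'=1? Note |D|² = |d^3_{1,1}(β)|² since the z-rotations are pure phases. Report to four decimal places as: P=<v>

First d^3_{1,1}(β=0.8120), then the phase factors e^{-i(1)α} and e^{-i(1)γ}:
Half-angle: c=0.918708, s=0.394938. N=√(24·2·24·2)=48.000000
The bounds max(0,m−m')=0 and min(l+m,l−m')=2 give 3 terms
  k=0: (−1)^0·48.0000/(48)·0.9187^6·0.3949^0 = +0.601263
  k=1: (−1)^1·48.0000/(6)·0.9187^4·0.3949^2 = -0.888908
  k=2: (−1)^2·48.0000/(8)·0.9187^2·0.3949^4 = +0.123203
d^3_{1,1}(0.8120) = +0.601263 -0.888908 +0.123203 = -0.164442
|D^3_{1,1}|² = |d^3_{1,1}(β)|² = (-0.164442)² = 0.027041 (the z-rotation phases have unit modulus)

P=0.0270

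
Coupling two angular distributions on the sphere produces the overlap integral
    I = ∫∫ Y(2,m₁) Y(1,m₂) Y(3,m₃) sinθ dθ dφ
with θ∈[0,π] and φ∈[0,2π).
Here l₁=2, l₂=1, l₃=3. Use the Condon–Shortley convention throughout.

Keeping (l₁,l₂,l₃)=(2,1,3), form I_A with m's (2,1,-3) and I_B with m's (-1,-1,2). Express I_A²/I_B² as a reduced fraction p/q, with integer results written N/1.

l's match ⇒ only the (l;m) 3-j factors differ between A and B.
A: triangle coeff Δ(2,1,3) = 1/105; Σ_t [0,0]: t=0:+1/48 = 1/48; (3j)²=1/7 [(2 1 3; 2 1 -3)], sign=+1
B: triangle coeff Δ(2,1,3) = 1/105; Σ_t [0,0]: t=0:+1/12 = 1/12; (3j)²=2/21 [(2 1 3; -1 -1 2)], sign=-1
I_A²/I_B² = (1/7)/(2/21) = 3/2

3/2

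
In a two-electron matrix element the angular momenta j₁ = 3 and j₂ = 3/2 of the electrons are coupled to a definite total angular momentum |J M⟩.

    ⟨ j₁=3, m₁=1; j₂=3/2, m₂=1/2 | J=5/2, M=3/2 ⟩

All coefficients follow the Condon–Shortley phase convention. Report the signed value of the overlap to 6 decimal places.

j₁+j₂−J=2  J+j₁−j₂=4  J−j₁+j₂=1  j₁+j₂+J+1=8
(j₁±m₁, j₂±m₂, J±M) = (4,2,2,1,4,1)
P² = 576/35
sum k=1..2:
  [1] −1/6 = -1/6
  [2] +1/48 = 1/48
S = -7/48
C² = P²·S² = 7/20 ; C = -0.591608

−√(7/20) ≈ -0.591608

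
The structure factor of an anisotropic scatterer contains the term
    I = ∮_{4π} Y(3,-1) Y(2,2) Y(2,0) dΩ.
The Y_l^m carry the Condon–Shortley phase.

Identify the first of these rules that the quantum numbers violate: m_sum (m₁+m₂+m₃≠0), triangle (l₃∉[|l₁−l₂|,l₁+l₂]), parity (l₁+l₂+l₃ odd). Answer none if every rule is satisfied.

m_sum

Σmᵢ = 1  ✗
l₃∈[|l₁−l₂|,l₁+l₂]=[1,5], have l₃=2
Σlᵢ = 7 ⇒ odd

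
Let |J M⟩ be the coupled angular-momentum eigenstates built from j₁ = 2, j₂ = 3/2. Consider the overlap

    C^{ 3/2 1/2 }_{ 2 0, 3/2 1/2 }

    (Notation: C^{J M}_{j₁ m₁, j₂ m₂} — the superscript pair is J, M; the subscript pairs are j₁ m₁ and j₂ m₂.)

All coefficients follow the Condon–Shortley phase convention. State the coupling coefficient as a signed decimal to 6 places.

-0.447214

√[4·2!2!1!/6! · 2!2!2!1!2!1!] = √(16/45)
  +(−1)^1/∏(1,1,1,1,1,0)! = -1  (running -1)
  +(−1)^2/∏(2,0,0,0,2,1)! = 1/4  (running -3/4)
⟨..|..⟩ = √(16/45)·(-3/4) = -0.447214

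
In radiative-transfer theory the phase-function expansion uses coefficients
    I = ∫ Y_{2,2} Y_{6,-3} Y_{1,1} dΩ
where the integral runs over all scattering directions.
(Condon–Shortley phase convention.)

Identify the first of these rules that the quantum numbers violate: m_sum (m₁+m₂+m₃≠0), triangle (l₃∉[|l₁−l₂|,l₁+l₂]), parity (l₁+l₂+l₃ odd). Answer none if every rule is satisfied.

m₁+m₂+m₃ = 2 − 3 + 1 = 0  ✓
triangle: need |l₁−l₂| ≤ l₃ ≤ l₁+l₂ = [4,8]; l₃=1 is outside  ✗
parity: l₁+l₂+l₃ = 9 is odd

triangle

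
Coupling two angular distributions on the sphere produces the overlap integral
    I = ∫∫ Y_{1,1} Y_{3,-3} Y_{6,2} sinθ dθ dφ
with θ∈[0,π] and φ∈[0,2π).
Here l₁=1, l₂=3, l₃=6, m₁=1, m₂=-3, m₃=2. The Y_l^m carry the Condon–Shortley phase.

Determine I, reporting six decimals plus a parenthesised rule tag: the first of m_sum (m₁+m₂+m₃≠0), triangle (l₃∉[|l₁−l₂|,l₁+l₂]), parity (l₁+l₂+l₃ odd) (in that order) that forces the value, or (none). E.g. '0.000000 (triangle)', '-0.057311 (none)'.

0.000000 (triangle)

|1−3|≤6≤1+3 violated ⇒ I = 0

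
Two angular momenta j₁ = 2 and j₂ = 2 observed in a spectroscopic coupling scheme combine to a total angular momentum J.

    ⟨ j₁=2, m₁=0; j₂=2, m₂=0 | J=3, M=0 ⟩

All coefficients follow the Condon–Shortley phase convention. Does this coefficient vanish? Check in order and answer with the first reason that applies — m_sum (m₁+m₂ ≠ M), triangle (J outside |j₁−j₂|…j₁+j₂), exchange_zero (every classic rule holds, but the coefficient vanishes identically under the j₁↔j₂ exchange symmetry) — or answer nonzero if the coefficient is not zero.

exchange_zero

m-sum: m₁+m₂ = 0+0 = 0, M = 0  ✓
triangle: |j₁−j₂| = 0 ≤ J = 3 ≤ j₁+j₂ = 4  ✓
exchange: j₁=j₂ and m₁=m₂, and (−1)^(j₁+j₂−J) = (−1)^1 = −1 forces ⟨j₁m₁;j₂m₂|JM⟩ = −⟨j₂m₂;j₁m₁|JM⟩ = −⟨j₁m₁;j₂m₂|JM⟩ ⇒ the coefficient vanishes identically
Racah sum check: Σ_k collapses to 0 ⇒ CG = 0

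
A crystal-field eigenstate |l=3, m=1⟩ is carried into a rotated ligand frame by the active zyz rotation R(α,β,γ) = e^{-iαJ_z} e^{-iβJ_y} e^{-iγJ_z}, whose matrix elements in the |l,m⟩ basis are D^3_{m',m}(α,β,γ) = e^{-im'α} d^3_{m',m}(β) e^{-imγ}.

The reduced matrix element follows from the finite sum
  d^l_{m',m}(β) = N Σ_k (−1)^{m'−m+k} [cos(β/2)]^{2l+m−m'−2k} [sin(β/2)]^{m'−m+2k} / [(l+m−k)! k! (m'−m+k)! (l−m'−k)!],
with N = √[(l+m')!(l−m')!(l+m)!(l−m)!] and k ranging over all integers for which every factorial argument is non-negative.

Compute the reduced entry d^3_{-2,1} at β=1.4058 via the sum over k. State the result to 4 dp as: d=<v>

d=0.4864

d^3_{-2,1}(β=1.4058) via the finite sum:
Half-angle: c=0.762971, s=0.646433. N=√(1·120·24·2)=75.894664
Admissible k: 3..4 (factorial args all ≥0)
  k=3: (−1)^0·75.8947/(12)·0.7630^3·0.6464^3 = +0.758795
  k=4: (−1)^1·75.8947/(24)·0.7630^1·0.6464^5 = -0.272349
d^3_{-2,1}(1.4058) = +0.758795 -0.272349 = +0.486446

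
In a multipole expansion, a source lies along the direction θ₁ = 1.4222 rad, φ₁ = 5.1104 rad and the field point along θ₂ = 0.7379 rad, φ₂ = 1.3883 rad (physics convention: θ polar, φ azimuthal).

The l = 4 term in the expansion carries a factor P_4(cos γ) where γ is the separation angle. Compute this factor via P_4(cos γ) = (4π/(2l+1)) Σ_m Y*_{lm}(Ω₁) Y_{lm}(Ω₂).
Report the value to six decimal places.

-0.199246

Term-by-term m-sum for l=4 (normalisation 4π/9 = 1.396263):
  term(m=-4) = -0.026191+0.028044i   from Y*(Ω₁)=-0.008994+0.423250i, Y(Ω₂)=+0.067544+0.060445i
  term(m=-3) = +0.008587-0.049807i   from Y*(Ω₁)=-0.166678+0.065949i, Y(Ω₂)=-0.146773+0.240747i
  term(m=-2) = -0.047315-0.108927i   from Y*(Ω₁)=+0.193769+0.197931i, Y(Ω₂)=-0.400509-0.153040i
  term(m=-1) = +0.032302+0.021187i   from Y*(Ω₁)=-0.076423+0.181766i, Y(Ω₂)=+0.035555-0.192661i
  term(m=+0) = -0.077465+0.000000i   from Y*(Ω₁)=+0.249575-0.000000i, Y(Ω₂)=-0.310390+0.000000i
  term(m=+1) = +0.032302-0.021187i   from Y*(Ω₁)=+0.076423+0.181766i, Y(Ω₂)=-0.035555-0.192661i
  term(m=+2) = -0.047315+0.108927i   from Y*(Ω₁)=+0.193769-0.197931i, Y(Ω₂)=-0.400509+0.153040i
  term(m=+3) = +0.008587+0.049807i   from Y*(Ω₁)=+0.166678+0.065949i, Y(Ω₂)=+0.146773+0.240747i
  term(m=+4) = -0.026191-0.028044i   from Y*(Ω₁)=-0.008994-0.423250i, Y(Ω₂)=+0.067544-0.060445i
Total Σ_m = -0.142699+0.000000i. Multiply by 1.396263: -0.199246+0.000000i. P_4(cos γ) = -0.199246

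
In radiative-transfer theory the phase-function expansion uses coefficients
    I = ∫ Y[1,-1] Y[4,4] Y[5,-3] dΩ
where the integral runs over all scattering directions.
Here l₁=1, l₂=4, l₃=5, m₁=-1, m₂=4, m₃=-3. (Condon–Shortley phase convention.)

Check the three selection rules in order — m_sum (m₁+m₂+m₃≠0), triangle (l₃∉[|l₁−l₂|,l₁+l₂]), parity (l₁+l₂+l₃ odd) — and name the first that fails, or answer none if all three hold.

none

m₁+m₂+m₃ = -1 + 4 − 3 = 0  ✓
triangle: |1−4|=3 ≤ l₃=5 ≤ 1+4=5  ✓
parity: l₁+l₂+l₃ = 10 is even  ✓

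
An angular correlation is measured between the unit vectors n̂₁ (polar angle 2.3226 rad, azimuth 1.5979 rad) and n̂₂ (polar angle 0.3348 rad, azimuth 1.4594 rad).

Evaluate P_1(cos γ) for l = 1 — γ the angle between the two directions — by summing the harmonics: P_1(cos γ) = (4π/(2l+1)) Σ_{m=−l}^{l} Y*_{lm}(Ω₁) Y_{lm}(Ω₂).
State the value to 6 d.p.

Term-by-term m-sum for l=1 (normalisation 4π/3 = 4.188790):
  term(m=-1) = +0.028375+0.003955i   from Y*(Ω₁)=-0.006839+0.252276i, Y(Ω₂)=+0.012620-0.112819i
  term(m=+0) = -0.153991-0.000000i   from Y*(Ω₁)=-0.333695-0.000000i, Y(Ω₂)=+0.461473+0.000000i
  term(m=+1) = +0.028375-0.003955i   from Y*(Ω₁)=+0.006839+0.252276i, Y(Ω₂)=-0.012620-0.112819i
Total Σ_m = -0.097241+0.000000i. Multiply by 4.188790: -0.407321+0.000000i. P_1(cos γ) = -0.407321

-0.407321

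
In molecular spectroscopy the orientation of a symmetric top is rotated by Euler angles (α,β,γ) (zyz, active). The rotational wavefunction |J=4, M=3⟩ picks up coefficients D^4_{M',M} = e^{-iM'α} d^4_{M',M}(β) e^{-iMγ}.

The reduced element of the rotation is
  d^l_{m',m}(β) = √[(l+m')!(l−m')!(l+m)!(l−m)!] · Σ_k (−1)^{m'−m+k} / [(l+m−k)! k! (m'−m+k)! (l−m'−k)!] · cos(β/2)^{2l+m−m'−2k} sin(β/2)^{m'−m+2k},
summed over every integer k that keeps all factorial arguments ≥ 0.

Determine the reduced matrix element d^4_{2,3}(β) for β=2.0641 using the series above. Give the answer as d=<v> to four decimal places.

d^4_{2,3}(β=2.0641) via the finite sum:
With c≡cos(β/2)=0.513060 and s≡sin(β/2)=0.858353, N=[720·2·5040·1]^{1/2}=2693.993318
k∈{1,2} keeps every argument non-negative
  k=1: (−1)^0·2693.9933/(720)·0.5131^7·0.8584^1 = +0.030054
  k=2: (−1)^1·2693.9933/(240)·0.5131^5·0.8584^3 = -0.252362
d^4_{2,3}(2.0641) = +0.030054 -0.252362 = -0.222308

d=-0.2223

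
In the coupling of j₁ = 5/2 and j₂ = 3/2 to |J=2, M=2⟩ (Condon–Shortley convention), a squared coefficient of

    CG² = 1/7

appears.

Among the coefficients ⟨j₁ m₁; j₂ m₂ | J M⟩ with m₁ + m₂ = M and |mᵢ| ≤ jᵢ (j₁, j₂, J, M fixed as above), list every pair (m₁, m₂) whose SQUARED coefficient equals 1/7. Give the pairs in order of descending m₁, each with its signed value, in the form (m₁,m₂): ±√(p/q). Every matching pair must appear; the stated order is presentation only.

(1/2,3/2): +√(1/7)

Admissible pairs with m₁+m₂ = M = 2: (1/2,3/2), (3/2,1/2), (5/2,-1/2)
  (m₁,m₂)=(5/2,-1/2): CG² = 10/21, CG = +√(10/21)
  (m₁,m₂)=(3/2,1/2): CG² = 8/21, CG = −√(8/21)
  (m₁,m₂)=(1/2,3/2): CG² = 1/7, CG = +√(1/7)   ← matches the target
Pairs with CG² = 1/7: (1/2,3/2): +√(1/7)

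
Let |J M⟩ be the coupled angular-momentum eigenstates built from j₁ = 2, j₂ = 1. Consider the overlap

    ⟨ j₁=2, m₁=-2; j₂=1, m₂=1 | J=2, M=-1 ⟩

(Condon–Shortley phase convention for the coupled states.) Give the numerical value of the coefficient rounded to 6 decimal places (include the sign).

−√(1/3) = -0.577350

triangle: 1!×3!×1!/6! = 6/720
(j±m)!: 0!×4!×2!×0!×1!×3! = 288
prefactor² = (2J+1)×Δ×N² = 12
  k=1: −1/(1!×0!×3!×1!×0!×0!) = -1/6
Σ = -1/6  ⇒  CG² = 12×(-1/6)² = 1/3
CG = −√(1/3) = -0.577350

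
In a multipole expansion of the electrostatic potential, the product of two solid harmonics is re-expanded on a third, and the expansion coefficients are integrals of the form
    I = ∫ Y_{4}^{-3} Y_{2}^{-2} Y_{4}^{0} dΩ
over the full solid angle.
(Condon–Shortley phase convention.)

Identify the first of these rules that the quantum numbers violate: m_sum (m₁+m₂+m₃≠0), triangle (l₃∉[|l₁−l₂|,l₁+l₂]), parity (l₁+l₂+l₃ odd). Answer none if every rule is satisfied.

m_sum

azimuthal sum: -3 − 2 + 0 = -5  ✗
2 ≤ 4 ≤ 6 (triangle on l)
L = 4 + 2 + 4 = 10 (even)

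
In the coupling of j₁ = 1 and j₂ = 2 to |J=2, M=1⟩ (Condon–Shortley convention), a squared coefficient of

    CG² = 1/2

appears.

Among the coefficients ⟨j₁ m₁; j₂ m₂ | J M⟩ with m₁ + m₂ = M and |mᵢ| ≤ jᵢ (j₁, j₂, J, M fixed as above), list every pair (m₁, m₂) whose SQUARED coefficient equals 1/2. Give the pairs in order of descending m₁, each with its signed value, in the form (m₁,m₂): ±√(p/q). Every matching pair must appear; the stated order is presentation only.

(1,0): +√(1/2)

Admissible pairs with m₁+m₂ = M = 1: (-1,2), (0,1), (1,0)
  (m₁,m₂)=(1,0): CG² = 1/2, CG = +√(1/2)   ← matches the target
  (m₁,m₂)=(0,1): CG² = 1/6, CG = −√(1/6)
  (m₁,m₂)=(-1,2): CG² = 1/3, CG = −√(1/3)
Pairs with CG² = 1/2: (1,0): +√(1/2)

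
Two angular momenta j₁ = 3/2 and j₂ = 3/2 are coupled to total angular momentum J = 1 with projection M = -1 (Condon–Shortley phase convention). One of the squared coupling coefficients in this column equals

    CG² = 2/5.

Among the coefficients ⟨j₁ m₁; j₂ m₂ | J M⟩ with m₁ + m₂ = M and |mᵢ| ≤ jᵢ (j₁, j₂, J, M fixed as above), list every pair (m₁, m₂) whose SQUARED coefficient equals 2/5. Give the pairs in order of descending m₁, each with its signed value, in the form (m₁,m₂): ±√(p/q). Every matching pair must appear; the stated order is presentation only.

(-1/2,-1/2): −√(2/5)

Admissible pairs with m₁+m₂ = M = -1: (-3/2,1/2), (-1/2,-1/2), (1/2,-3/2)
  (m₁,m₂)=(1/2,-3/2): CG² = 3/10, CG = +√(3/10)
  (m₁,m₂)=(-1/2,-1/2): CG² = 2/5, CG = −√(2/5)   ← matches the target
  (m₁,m₂)=(-3/2,1/2): CG² = 3/10, CG = +√(3/10)
Pairs with CG² = 2/5: (-1/2,-1/2): −√(2/5)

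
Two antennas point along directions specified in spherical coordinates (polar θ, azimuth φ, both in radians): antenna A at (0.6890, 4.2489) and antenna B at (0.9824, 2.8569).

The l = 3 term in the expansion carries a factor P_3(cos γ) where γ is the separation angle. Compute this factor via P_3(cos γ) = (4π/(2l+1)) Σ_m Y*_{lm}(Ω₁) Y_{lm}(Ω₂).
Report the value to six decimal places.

-0.427152

Term-by-term m-sum for l=3 (normalisation 4π/7 = 1.795196):
  m=-3: (0.105478, 0.019230) × (-0.157755, -0.181062) = (-0.013158, -0.022132)  (running Σ = (-0.013158, -0.022132))
  m=-2: (-0.191392, 0.255021) × (0.330569, 0.211598) = (-0.117230, 0.043804)  (running Σ = (-0.130388, 0.021672))
  m=-1: (-0.181789, -0.363722) × (-0.139398, -0.040794) = (0.010503, 0.058118)  (running Σ = (-0.119885, 0.079790))
  m=0: (-0.006046, -0.000000) × (-0.302342, 0.000000) = (0.001828, 0.000000)  (running Σ = (-0.118057, 0.079790))
  m=1: (0.181789, -0.363722) × (0.139398, -0.040794) = (0.010503, -0.058118)  (running Σ = (-0.107554, 0.021672))
  m=2: (-0.191392, -0.255021) × (0.330569, -0.211598) = (-0.117230, -0.043804)  (running Σ = (-0.224784, -0.022132))
  m=3: (-0.105478, 0.019230) × (0.157755, -0.181062) = (-0.013158, 0.022132)  (running Σ = (-0.237942, -0.000000))
Total Σ_m = (-0.237942, -0.000000). Multiply by 1.795196: (-0.427152, -0.000000). P_3(cos γ) = -0.427152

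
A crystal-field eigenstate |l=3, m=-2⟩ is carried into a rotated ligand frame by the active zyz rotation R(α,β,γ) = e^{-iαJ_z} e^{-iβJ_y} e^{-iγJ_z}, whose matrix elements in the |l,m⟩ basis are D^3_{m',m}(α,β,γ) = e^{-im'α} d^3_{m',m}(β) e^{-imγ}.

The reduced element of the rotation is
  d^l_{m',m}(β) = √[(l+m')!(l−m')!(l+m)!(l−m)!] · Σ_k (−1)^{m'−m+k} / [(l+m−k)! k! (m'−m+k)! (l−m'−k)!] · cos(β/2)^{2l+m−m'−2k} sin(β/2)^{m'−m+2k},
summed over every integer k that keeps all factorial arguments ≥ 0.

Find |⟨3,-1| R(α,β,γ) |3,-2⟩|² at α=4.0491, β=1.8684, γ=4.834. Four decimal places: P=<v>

P=0.2521

Split into d^3_{-1,-2}(β=1.8684) × two z-phases.
With c≡cos(β/2)=0.594462 and s≡sin(β/2)=0.804124, N=[2·24·1·120]^{1/2}=75.894664
The bounds max(0,m−m')=0 and min(l+m,l−m')=1 give 2 terms
  k=0: (−1)^1·75.8947/(24)·0.5945^5·0.8041^1 = -0.188774
  k=1: (−1)^2·75.8947/(12)·0.5945^3·0.8041^3 = +0.690829
d^3_{-1,-2}(1.8684) = -0.188774 +0.690829 = +0.502055
|D^3_{-1,-2}|² = |d^3_{-1,-2}(β)|² = (+0.502055)² = 0.252059 (the z-rotation phases have unit modulus)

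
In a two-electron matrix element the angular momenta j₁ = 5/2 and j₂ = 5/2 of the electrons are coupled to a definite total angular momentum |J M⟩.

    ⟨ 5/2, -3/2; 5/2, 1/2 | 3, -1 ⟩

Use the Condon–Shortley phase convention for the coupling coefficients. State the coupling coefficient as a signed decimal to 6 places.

+√(1/30) = +0.182574

j₁+j₂−J=2  J+j₁−j₂=3  J−j₁+j₂=3  j₁+j₂+J+1=9
(j₁±m₁, j₂±m₂, J±M) = (1,4,3,2,2,4)
P² = 96/5
sum k=1..2:
  [1] −1/12 = -1/12
  [2] +1/8 = 1/8
S = 1/24
C² = P²·S² = 1/30 ; C = +0.182574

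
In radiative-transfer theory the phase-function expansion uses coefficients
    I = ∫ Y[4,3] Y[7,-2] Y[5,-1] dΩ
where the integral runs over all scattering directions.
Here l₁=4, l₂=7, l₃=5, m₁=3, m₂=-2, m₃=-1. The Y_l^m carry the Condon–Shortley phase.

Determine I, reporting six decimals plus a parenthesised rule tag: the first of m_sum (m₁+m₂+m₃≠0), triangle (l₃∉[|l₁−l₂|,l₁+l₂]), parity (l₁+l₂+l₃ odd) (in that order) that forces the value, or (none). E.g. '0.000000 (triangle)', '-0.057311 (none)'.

Rules hold: Σm=0, L=16 even, 3≤5≤11.
N = 9·15·11 = 1485
Δ = 6!·2!·8!/17! = 1/6126120
Racah Σ t=2..4: t=2:+1/69120 t=3:−1/20736 t=4:+1/69120 = -1/51840
⇒ 3j(4 7 5; 0 0 0)² = 280/21879, sgn +1
Racah Σ t=0..1: t=0:+1/518400 t=1:−1/138240 = -11/2073600
⇒ 3j(4 7 5; 3 -2 -1)² = 77/4420, sgn -1
4πI² = N·(3j₀)²·(3jₘ)² = 16170/48841
I = -1·√(0.331074/4π) = -0.16231468
No selection rule forces the value: the integral is nonzero (none).

-0.162315 (none)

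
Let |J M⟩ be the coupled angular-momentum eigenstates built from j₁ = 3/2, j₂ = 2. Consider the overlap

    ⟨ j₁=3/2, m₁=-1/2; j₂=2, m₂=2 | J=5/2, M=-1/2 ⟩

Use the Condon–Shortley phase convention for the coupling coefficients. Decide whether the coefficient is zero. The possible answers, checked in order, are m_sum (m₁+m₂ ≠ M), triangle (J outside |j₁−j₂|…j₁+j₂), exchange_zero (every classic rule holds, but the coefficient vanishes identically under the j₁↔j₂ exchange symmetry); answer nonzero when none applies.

m-sum: m₁+m₂ = -1/2+2 = 3/2, M = -1/2  ✗ ⇒ coefficient is 0

m_sum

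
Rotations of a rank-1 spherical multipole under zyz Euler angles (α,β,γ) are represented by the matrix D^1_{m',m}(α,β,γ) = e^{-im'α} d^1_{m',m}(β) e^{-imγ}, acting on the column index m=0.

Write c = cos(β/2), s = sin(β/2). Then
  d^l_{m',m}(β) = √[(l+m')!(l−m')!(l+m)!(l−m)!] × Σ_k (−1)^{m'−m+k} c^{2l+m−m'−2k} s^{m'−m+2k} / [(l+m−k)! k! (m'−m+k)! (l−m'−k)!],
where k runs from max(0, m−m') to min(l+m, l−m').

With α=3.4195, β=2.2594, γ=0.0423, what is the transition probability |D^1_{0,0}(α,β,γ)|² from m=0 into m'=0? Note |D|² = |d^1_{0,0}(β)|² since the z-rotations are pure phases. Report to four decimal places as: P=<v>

First d^1_{0,0}(β=2.2594), then the phase factors e^{-i(0)α} and e^{-i(0)γ}:
c=cos(2.259400/2)=0.426931, s=sin(2.259400/2)=0.904284; N=√[1·1·1·1]=1.000000
k: max(0,(0)−(0))=0 … min(1+(0),1−(0))=1
  k=0: (−1)^0·1.0000/(1)·0.4269^2·0.9043^0 = +0.182270
  k=1: (−1)^1·1.0000/(1)·0.4269^0·0.9043^2 = -0.817730
d^1_{0,0}(2.2594) = +0.182270 -0.817730 = -0.635460
|D^1_{0,0}|² = |d^1_{0,0}(β)|² = (-0.635460)² = 0.403809 (the z-rotation phases have unit modulus)

P=0.4038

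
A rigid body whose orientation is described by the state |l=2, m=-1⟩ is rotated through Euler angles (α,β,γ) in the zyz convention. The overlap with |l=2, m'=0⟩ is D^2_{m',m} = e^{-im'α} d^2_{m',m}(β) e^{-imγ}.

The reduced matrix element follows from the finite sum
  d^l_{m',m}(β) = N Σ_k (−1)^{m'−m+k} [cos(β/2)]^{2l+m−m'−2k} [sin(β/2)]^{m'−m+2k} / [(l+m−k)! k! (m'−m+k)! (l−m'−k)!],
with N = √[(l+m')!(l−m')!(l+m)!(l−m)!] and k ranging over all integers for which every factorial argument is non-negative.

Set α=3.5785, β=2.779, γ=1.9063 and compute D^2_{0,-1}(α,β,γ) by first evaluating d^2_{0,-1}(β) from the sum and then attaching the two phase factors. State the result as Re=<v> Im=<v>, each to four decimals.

Re=-0.1337 Im=0.3835

D^2_{0,-1}(3.5785,2.7790,1.9063) = e^{-i·0·3.5785}·d^2_{0,-1}(2.7790)·e^{-i·-1·1.9063}. Compute d first:
Half-angle: c=0.180305, s=0.983611. N=√(2·2·1·6)=4.898979
k∈{0,1} keeps every argument non-negative
  k=0: (−1)^1·4.8990/(2)·0.1803^3·0.9836^1 = -0.014123
  k=1: (−1)^2·4.8990/(2)·0.1803^1·0.9836^3 = +0.420294
d^2_{0,-1}(2.7790) = -0.014123 +0.420294 = +0.406171
D = (+1.000000+0.000000i)·(+0.406171)·(-0.329245+0.944245i) = -0.133730+0.383525i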